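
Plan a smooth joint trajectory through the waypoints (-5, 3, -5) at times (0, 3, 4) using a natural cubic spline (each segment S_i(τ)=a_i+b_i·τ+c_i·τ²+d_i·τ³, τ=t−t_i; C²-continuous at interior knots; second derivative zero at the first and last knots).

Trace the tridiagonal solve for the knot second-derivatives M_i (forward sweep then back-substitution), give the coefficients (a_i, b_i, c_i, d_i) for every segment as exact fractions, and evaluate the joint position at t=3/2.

  seg 0: a=-5 b=20/3 c=0 d=-4/9
  seg 1: a=3 b=-16/3 c=-4 d=4/3
S(3/2) = 7/2

Δ: Δ0=8/3, Δ1=-8
row 1: diag=8, rhs=-64; c'=1/8, d'=-8
back: M1=-8
M: M0=0, M1=-8, M2=0
seg 0: a=-5, c=M0/2=0, d=(M1−M0)/(6·3)=-4/9, b=Δ0−h0·(2M0+M1)/6=20/3
seg 1: a=3, c=M1/2=-4, d=(M2−M1)/(6·1)=4/3, b=Δ1−h1·(2M1+M2)/6=-16/3
t_q=3/2 → seg 0, τ=3/2; S=-5+20/3·τ+0·τ²+-4/9·τ³=7/2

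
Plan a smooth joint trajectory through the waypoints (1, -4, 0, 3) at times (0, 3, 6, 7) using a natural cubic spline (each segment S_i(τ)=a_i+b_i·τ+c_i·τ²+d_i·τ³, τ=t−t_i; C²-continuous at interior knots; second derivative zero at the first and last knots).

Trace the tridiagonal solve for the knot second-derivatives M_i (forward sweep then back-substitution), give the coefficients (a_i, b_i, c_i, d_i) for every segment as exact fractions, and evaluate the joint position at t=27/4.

  seg 0: a=1 b=-202/87 c=0 d=19/261
  seg 1: a=-4 b=-31/87 c=19/29 d=-8/261
  seg 2: a=0 b=239/87 c=11/29 d=-11/87
S(27/4) = 4121/1856

Δ: Δ0=-5/3, Δ1=4/3, Δ2=3
row 1: diag=12, rhs=18; c'=1/4, d'=3/2
row 2: denom=8−3·1/4=29/4; d'=(10−3·3/2)/(29/4)=22/29
back: M2=22/29
back: M1=3/2−1/4·22/29=38/29
M: M0=0, M1=38/29, M2=22/29, M3=0
seg 0: a=1, c=M0/2=0, d=(M1−M0)/(6·3)=19/261, b=Δ0−h0·(2M0+M1)/6=-202/87
seg 1: a=-4, c=M1/2=19/29, d=(M2−M1)/(6·3)=-8/261, b=Δ1−h1·(2M1+M2)/6=-31/87
seg 2: a=0, c=M2/2=11/29, d=(M3−M2)/(6·1)=-11/87, b=Δ2−h2·(2M2+M3)/6=239/87
t_q=27/4 → seg 2, τ=3/4; S=0+239/87·τ+11/29·τ²+-11/87·τ³=4121/1856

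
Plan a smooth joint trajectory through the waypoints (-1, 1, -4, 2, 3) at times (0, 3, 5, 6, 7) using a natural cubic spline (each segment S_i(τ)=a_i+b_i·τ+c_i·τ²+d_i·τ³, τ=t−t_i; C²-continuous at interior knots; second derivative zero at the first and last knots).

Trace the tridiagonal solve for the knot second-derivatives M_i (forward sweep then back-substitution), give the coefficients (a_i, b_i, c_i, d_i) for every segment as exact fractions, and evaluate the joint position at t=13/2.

Δ: Δ0=2/3, Δ1=-5/2, Δ2=6, Δ3=1
row 1: diag=10, rhs=-19; c'=1/5, d'=-19/10
row 2: denom=6−2·1/5=28/5; d'=(51−2·-19/10)/(28/5)=137/14
row 3: denom=4−1·5/28=107/28; d'=(-30−1·137/14)/(107/28)=-1114/107
back: M3=-1114/107
back: M2=137/14−5/28·-1114/107=1246/107
back: M1=-19/10−1/5·1246/107=-905/214
M: M0=0, M1=-905/214, M2=1246/107, M3=-1114/107, M4=0
seg 0: a=-1, c=M0/2=0, d=(M1−M0)/(6·3)=-905/3852, b=Δ0−h0·(2M0+M1)/6=3571/1284
seg 1: a=1, c=M1/2=-905/428, d=(M2−M1)/(6·2)=3397/2568, b=Δ1−h1·(2M1+M2)/6=-2287/642
seg 2: a=-4, c=M2/2=623/107, d=(M3−M2)/(6·1)=-1180/321, b=Δ2−h2·(2M2+M3)/6=1237/321
seg 3: a=2, c=M3/2=-557/107, d=(M4−M3)/(6·1)=557/321, b=Δ3−h3·(2M3+M4)/6=1435/321
t_q=13/2 → seg 3, τ=1/2; S=2+1435/321·τ+-557/107·τ²+557/321·τ³=2697/856

  seg 0: a=-1 b=3571/1284 c=0 d=-905/3852
  seg 1: a=1 b=-2287/642 c=-905/428 d=3397/2568
  seg 2: a=-4 b=1237/321 c=623/107 d=-1180/321
  seg 3: a=2 b=1435/321 c=-557/107 d=557/321
S(13/2) = 2697/856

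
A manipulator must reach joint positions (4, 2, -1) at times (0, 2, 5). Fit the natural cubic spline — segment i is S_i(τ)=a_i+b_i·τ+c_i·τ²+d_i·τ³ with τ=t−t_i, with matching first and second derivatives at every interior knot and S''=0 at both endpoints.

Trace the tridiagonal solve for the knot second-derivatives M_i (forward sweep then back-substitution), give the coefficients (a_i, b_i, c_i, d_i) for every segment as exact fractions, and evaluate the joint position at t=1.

Δ: Δ0=-1, Δ1=-1
row 1: diag=10, rhs=0; c'=3/10, d'=0
back: M1=0
M: M0=0, M1=0, M2=0
seg 0: a=4, c=M0/2=0, d=(M1−M0)/(6·2)=0, b=Δ0−h0·(2M0+M1)/6=-1
seg 1: a=2, c=M1/2=0, d=(M2−M1)/(6·3)=0, b=Δ1−h1·(2M1+M2)/6=-1
t_q=1 → seg 0, τ=1; S=4+-1·τ+0·τ²+0·τ³=3

  seg 0: a=4 b=-1 c=0 d=0
  seg 1: a=2 b=-1 c=0 d=0
S(1) = 3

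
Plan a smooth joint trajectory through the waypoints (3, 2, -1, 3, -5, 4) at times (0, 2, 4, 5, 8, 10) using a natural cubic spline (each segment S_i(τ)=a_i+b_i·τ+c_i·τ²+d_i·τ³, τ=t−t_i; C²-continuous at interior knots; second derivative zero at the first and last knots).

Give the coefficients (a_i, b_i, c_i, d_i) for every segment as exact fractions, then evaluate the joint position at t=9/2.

  seg 0: a=3 b=1837/4566 c=0 d=-515/2283
  seg 1: a=2 b=-10523/4566 c=-1030/761 d=8017/9132
  seg 2: a=-1 b=12859/4566 c=5957/1522 d=-6233/2283
  seg 3: a=3 b=11203/4566 c=-6509/1522 d=5867/6849
  seg 4: a=-5 b=-353/4566 c=5225/1522 d=-5225/9132
S(9/2) = 1591/1522

Δ: Δ0=-1/2, Δ1=-3/2, Δ2=4, Δ3=-8/3, Δ4=9/2
row 1: diag=8, rhs=-6; c'=1/4, d'=-3/4
row 2: denom=6−2·1/4=11/2; d'=(33−2·-3/4)/(11/2)=69/11
row 3: denom=8−1·2/11=86/11; d'=(-40−1·69/11)/(86/11)=-509/86
row 4: denom=10−3·33/86=761/86; d'=(43−3·-509/86)/(761/86)=5225/761
back: M4=5225/761
back: M3=-509/86−33/86·5225/761=-6509/761
back: M2=69/11−2/11·-6509/761=5957/761
back: M1=-3/4−1/4·5957/761=-2060/761
M: M0=0, M1=-2060/761, M2=5957/761, M3=-6509/761, M4=5225/761, M5=0
seg 0: a=3, c=M0/2=0, d=(M1−M0)/(6·2)=-515/2283, b=Δ0−h0·(2M0+M1)/6=1837/4566
seg 1: a=2, c=M1/2=-1030/761, d=(M2−M1)/(6·2)=8017/9132, b=Δ1−h1·(2M1+M2)/6=-10523/4566
seg 2: a=-1, c=M2/2=5957/1522, d=(M3−M2)/(6·1)=-6233/2283, b=Δ2−h2·(2M2+M3)/6=12859/4566
seg 3: a=3, c=M3/2=-6509/1522, d=(M4−M3)/(6·3)=5867/6849, b=Δ3−h3·(2M3+M4)/6=11203/4566
seg 4: a=-5, c=M4/2=5225/1522, d=(M5−M4)/(6·2)=-5225/9132, b=Δ4−h4·(2M4+M5)/6=-353/4566
t_q=9/2 → seg 2, τ=1/2; S=-1+12859/4566·τ+5957/1522·τ²+-6233/2283·τ³=1591/1522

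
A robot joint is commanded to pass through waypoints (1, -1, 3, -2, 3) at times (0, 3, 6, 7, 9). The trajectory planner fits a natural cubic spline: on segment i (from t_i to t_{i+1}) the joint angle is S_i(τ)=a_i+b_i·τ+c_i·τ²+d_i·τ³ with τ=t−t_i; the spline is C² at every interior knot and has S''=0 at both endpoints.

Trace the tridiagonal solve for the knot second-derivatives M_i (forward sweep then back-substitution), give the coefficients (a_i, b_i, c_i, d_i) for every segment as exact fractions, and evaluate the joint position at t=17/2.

Δ: Δ0=-2/3, Δ1=4/3, Δ2=-5, Δ3=5/2
row 1: diag=12, rhs=12; c'=1/4, d'=1
row 2: denom=8−3·1/4=29/4; d'=(-38−3·1)/(29/4)=-164/29
row 3: denom=6−1·4/29=170/29; d'=(45−1·-164/29)/(170/29)=1469/170
back: M3=1469/170
back: M2=-164/29−4/29·1469/170=-582/85
back: M1=1−1/4·-582/85=461/170
M: M0=0, M1=461/170, M2=-582/85, M3=1469/170, M4=0
seg 0: a=1, c=M0/2=0, d=(M1−M0)/(6·3)=461/3060, b=Δ0−h0·(2M0+M1)/6=-2063/1020
seg 1: a=-1, c=M1/2=461/340, d=(M2−M1)/(6·3)=-325/612, b=Δ1−h1·(2M1+M2)/6=1043/510
seg 2: a=3, c=M2/2=-291/85, d=(M3−M2)/(6·1)=2633/1020, b=Δ2−h2·(2M2+M3)/6=-4241/1020
seg 3: a=-2, c=M3/2=1469/340, d=(M4−M3)/(6·2)=-1469/2040, b=Δ3−h3·(2M3+M4)/6=-1663/510
t_q=17/2 → seg 3, τ=3/2; S=-2+-1663/510·τ+1469/340·τ²+-1469/2040·τ³=435/1088

  seg 0: a=1 b=-2063/1020 c=0 d=461/3060
  seg 1: a=-1 b=1043/510 c=461/340 d=-325/612
  seg 2: a=3 b=-4241/1020 c=-291/85 d=2633/1020
  seg 3: a=-2 b=-1663/510 c=1469/340 d=-1469/2040
S(17/2) = 435/1088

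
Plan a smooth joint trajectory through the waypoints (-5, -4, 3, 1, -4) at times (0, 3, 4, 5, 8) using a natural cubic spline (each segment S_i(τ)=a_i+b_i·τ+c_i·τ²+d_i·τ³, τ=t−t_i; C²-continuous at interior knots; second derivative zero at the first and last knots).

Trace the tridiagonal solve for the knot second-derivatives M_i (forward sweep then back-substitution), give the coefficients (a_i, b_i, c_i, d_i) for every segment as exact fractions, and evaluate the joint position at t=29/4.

Δ: Δ0=1/3, Δ1=7, Δ2=-2, Δ3=-5/3
row 1: diag=8, rhs=40; c'=1/8, d'=5
row 2: denom=4−1·1/8=31/8; d'=(-54−1·5)/(31/8)=-472/31
row 3: denom=8−1·8/31=240/31; d'=(2−1·-472/31)/(240/31)=89/40
back: M3=89/40
back: M2=-472/31−8/31·89/40=-79/5
back: M1=5−1/8·-79/5=279/40
M: M0=0, M1=279/40, M2=-79/5, M3=89/40, M4=0
seg 0: a=-5, c=M0/2=0, d=(M1−M0)/(6·3)=31/80, b=Δ0−h0·(2M0+M1)/6=-757/240
seg 1: a=-4, c=M1/2=279/80, d=(M2−M1)/(6·1)=-911/240, b=Δ1−h1·(2M1+M2)/6=877/120
seg 2: a=3, c=M2/2=-79/10, d=(M3−M2)/(6·1)=721/240, b=Δ2−h2·(2M2+M3)/6=139/48
seg 3: a=1, c=M3/2=89/80, d=(M4−M3)/(6·3)=-89/720, b=Δ3−h3·(2M3+M4)/6=-467/120
t_q=29/4 → seg 3, τ=9/4; S=1+-467/120·τ+89/80·τ²+-89/720·τ³=-3617/1024

  seg 0: a=-5 b=-757/240 c=0 d=31/80
  seg 1: a=-4 b=877/120 c=279/80 d=-911/240
  seg 2: a=3 b=139/48 c=-79/10 d=721/240
  seg 3: a=1 b=-467/120 c=89/80 d=-89/720
S(29/4) = -3617/1024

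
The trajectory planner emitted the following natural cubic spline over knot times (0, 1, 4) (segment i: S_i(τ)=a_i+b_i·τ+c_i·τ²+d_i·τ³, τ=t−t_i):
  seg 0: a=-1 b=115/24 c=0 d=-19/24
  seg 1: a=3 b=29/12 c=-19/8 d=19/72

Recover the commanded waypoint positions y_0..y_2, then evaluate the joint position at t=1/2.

y_0=-1 y_1=3 y_2=-4
S(1/2) = 83/64

y_0 = S_0(0) = a_0 = -1
y_1 = S_1(0) = a_1 = 3
y_2 = S_1(3) = -4
t_q=1/2 is in segment 0 (τ=1/2); S_0(τ)=83/64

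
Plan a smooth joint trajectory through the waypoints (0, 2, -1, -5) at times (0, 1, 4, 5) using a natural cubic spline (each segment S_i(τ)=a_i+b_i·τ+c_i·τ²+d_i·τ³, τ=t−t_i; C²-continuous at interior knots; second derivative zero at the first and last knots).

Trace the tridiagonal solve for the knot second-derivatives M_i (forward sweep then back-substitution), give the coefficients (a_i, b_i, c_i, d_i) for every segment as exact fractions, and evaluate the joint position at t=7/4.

  seg 0: a=0 b=25/11 c=0 d=-3/11
  seg 1: a=2 b=16/11 c=-9/11 d=0
  seg 2: a=-1 b=-38/11 c=-9/11 d=3/11
S(7/4) = 463/176

Δ: Δ0=2, Δ1=-1, Δ2=-4
row 1: diag=8, rhs=-18; c'=3/8, d'=-9/4
row 2: denom=8−3·3/8=55/8; d'=(-18−3·-9/4)/(55/8)=-18/11
back: M2=-18/11
back: M1=-9/4−3/8·-18/11=-18/11
M: M0=0, M1=-18/11, M2=-18/11, M3=0
seg 0: a=0, c=M0/2=0, d=(M1−M0)/(6·1)=-3/11, b=Δ0−h0·(2M0+M1)/6=25/11
seg 1: a=2, c=M1/2=-9/11, d=(M2−M1)/(6·3)=0, b=Δ1−h1·(2M1+M2)/6=16/11
seg 2: a=-1, c=M2/2=-9/11, d=(M3−M2)/(6·1)=3/11, b=Δ2−h2·(2M2+M3)/6=-38/11
t_q=7/4 → seg 1, τ=3/4; S=2+16/11·τ+-9/11·τ²+0·τ³=463/176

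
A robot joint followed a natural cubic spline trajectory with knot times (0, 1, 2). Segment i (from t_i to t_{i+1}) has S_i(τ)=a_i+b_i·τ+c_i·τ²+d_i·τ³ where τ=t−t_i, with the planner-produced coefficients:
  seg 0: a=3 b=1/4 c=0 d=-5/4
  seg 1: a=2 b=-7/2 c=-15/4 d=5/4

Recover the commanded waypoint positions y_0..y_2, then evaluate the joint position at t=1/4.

y_0=3 y_1=2 y_2=-4
S(1/4) = 779/256

y_0 = S_0(0) = a_0 = 3
y_1 = S_1(0) = a_1 = 2
y_2 = S_1(1) = -4
t_q=1/4 is in segment 0 (τ=1/4); S_0(τ)=779/256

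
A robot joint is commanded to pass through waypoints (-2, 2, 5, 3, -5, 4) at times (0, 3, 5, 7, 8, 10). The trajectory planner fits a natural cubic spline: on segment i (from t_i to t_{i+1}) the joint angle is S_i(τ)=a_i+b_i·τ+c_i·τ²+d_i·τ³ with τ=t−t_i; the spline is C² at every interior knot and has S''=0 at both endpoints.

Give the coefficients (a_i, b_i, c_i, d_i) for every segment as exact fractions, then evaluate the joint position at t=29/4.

Δ: Δ0=4/3, Δ1=3/2, Δ2=-1, Δ3=-8, Δ4=9/2
row 1: diag=10, rhs=1; c'=1/5, d'=1/10
row 2: denom=8−2·1/5=38/5; d'=(-15−2·1/10)/(38/5)=-2
row 3: denom=6−2·5/19=104/19; d'=(-42−2·-2)/(104/19)=-361/52
row 4: denom=6−1·19/104=605/104; d'=(75−1·-361/52)/(605/104)=8522/605
back: M4=8522/605
back: M3=-361/52−19/104·8522/605=-5757/605
back: M2=-2−5/19·-5757/605=61/121
back: M1=1/10−1/5·61/121=-1/1210
M: M0=0, M1=-1/1210, M2=61/121, M3=-5757/605, M4=8522/605, M5=0
seg 0: a=-2, c=M0/2=0, d=(M1−M0)/(6·3)=-1/21780, b=Δ0−h0·(2M0+M1)/6=9683/7260
seg 1: a=2, c=M1/2=-1/2420, d=(M2−M1)/(6·2)=611/14520, b=Δ1−h1·(2M1+M2)/6=4837/3630
seg 2: a=5, c=M2/2=61/242, d=(M3−M2)/(6·2)=-3031/3630, b=Δ2−h2·(2M2+M3)/6=3332/1815
seg 3: a=3, c=M3/2=-5757/1210, d=(M4−M3)/(6·1)=14279/3630, b=Δ3−h3·(2M3+M4)/6=-1184/165
seg 4: a=-5, c=M4/2=4261/605, d=(M5−M4)/(6·2)=-4261/3630, b=Δ4−h4·(2M4+M5)/6=-17753/3630
t_q=29/4 → seg 3, τ=1/4; S=3+-1184/165·τ+-5757/1210·τ²+14279/3630·τ³=75129/77440

  seg 0: a=-2 b=9683/7260 c=0 d=-1/21780
  seg 1: a=2 b=4837/3630 c=-1/2420 d=611/14520
  seg 2: a=5 b=3332/1815 c=61/242 d=-3031/3630
  seg 3: a=3 b=-1184/165 c=-5757/1210 d=14279/3630
  seg 4: a=-5 b=-17753/3630 c=4261/605 d=-4261/3630
S(29/4) = 75129/77440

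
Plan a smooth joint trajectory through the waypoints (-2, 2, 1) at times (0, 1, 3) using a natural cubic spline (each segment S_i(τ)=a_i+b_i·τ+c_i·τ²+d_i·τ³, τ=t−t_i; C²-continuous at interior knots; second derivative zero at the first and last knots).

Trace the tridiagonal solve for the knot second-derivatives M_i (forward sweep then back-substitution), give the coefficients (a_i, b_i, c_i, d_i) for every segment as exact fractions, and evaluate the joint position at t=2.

  seg 0: a=-2 b=19/4 c=0 d=-3/4
  seg 1: a=2 b=5/2 c=-9/4 d=3/8
S(2) = 21/8

Δ: Δ0=4, Δ1=-1/2
row 1: diag=6, rhs=-27; c'=1/3, d'=-9/2
back: M1=-9/2
M: M0=0, M1=-9/2, M2=0
seg 0: a=-2, c=M0/2=0, d=(M1−M0)/(6·1)=-3/4, b=Δ0−h0·(2M0+M1)/6=19/4
seg 1: a=2, c=M1/2=-9/4, d=(M2−M1)/(6·2)=3/8, b=Δ1−h1·(2M1+M2)/6=5/2
t_q=2 → seg 1, τ=1; S=2+5/2·τ+-9/4·τ²+3/8·τ³=21/8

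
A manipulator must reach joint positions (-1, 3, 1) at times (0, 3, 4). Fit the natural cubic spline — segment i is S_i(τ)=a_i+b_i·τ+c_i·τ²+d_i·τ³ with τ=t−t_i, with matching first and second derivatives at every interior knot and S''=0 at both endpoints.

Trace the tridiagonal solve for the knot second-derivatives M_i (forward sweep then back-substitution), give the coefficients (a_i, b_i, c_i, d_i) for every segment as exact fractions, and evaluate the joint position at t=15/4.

Δ: Δ0=4/3, Δ1=-2
row 1: diag=8, rhs=-20; c'=1/8, d'=-5/2
back: M1=-5/2
M: M0=0, M1=-5/2, M2=0
seg 0: a=-1, c=M0/2=0, d=(M1−M0)/(6·3)=-5/36, b=Δ0−h0·(2M0+M1)/6=31/12
seg 1: a=3, c=M1/2=-5/4, d=(M2−M1)/(6·1)=5/12, b=Δ1−h1·(2M1+M2)/6=-7/6
t_q=15/4 → seg 1, τ=3/4; S=3+-7/6·τ+-5/4·τ²+5/12·τ³=409/256

  seg 0: a=-1 b=31/12 c=0 d=-5/36
  seg 1: a=3 b=-7/6 c=-5/4 d=5/12
S(15/4) = 409/256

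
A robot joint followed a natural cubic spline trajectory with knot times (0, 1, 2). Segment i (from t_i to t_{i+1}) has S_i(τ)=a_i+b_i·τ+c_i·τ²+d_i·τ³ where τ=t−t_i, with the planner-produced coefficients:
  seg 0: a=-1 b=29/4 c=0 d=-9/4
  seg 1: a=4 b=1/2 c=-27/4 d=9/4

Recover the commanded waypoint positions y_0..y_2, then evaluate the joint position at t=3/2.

y_0 = S_0(0) = a_0 = -1
y_1 = S_1(0) = a_1 = 4
y_2 = S_1(1) = 0
t_q=3/2 is in segment 1 (τ=1/2); S_1(τ)=91/32

y_0=-1 y_1=4 y_2=0
S(3/2) = 91/32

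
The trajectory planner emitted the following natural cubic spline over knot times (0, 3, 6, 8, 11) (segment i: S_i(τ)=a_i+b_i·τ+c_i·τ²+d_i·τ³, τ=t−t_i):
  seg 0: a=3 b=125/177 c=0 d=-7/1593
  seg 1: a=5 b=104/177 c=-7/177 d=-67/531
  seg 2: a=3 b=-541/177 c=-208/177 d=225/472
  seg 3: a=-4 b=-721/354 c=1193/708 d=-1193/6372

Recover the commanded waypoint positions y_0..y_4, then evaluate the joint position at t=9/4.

y_0=3 y_1=5 y_2=3 y_3=-4 y_4=0
S(9/4) = 17139/3776

y_0 = S_0(0) = a_0 = 3
y_1 = S_1(0) = a_1 = 5
y_2 = S_2(0) = a_2 = 3
y_3 = S_3(0) = a_3 = -4
y_4 = S_3(3) = 0
t_q=9/4 is in segment 0 (τ=9/4); S_0(τ)=17139/3776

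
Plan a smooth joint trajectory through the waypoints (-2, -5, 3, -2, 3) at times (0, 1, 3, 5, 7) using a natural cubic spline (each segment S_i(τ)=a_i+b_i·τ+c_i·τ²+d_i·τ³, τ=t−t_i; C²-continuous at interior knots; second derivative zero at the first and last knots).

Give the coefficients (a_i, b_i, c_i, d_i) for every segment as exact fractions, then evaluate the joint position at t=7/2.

Δ: Δ0=-3, Δ1=4, Δ2=-5/2, Δ3=5/2
row 1: diag=6, rhs=42; c'=1/3, d'=7
row 2: denom=8−2·1/3=22/3; d'=(-39−2·7)/(22/3)=-159/22
row 3: denom=8−2·3/11=82/11; d'=(30−2·-159/22)/(82/11)=489/82
back: M3=489/82
back: M2=-159/22−3/11·489/82=-363/41
back: M1=7−1/3·-363/41=408/41
M: M0=0, M1=408/41, M2=-363/41, M3=489/82, M4=0
seg 0: a=-2, c=M0/2=0, d=(M1−M0)/(6·1)=68/41, b=Δ0−h0·(2M0+M1)/6=-191/41
seg 1: a=-5, c=M1/2=204/41, d=(M2−M1)/(6·2)=-257/164, b=Δ1−h1·(2M1+M2)/6=13/41
seg 2: a=3, c=M2/2=-363/82, d=(M3−M2)/(6·2)=405/328, b=Δ2−h2·(2M2+M3)/6=58/41
seg 3: a=-2, c=M3/2=489/164, d=(M4−M3)/(6·2)=-163/328, b=Δ3−h3·(2M3+M4)/6=-121/82
t_q=7/2 → seg 2, τ=1/2; S=3+58/41·τ+-363/82·τ²+405/328·τ³=7229/2624

  seg 0: a=-2 b=-191/41 c=0 d=68/41
  seg 1: a=-5 b=13/41 c=204/41 d=-257/164
  seg 2: a=3 b=58/41 c=-363/82 d=405/328
  seg 3: a=-2 b=-121/82 c=489/164 d=-163/328
S(7/2) = 7229/2624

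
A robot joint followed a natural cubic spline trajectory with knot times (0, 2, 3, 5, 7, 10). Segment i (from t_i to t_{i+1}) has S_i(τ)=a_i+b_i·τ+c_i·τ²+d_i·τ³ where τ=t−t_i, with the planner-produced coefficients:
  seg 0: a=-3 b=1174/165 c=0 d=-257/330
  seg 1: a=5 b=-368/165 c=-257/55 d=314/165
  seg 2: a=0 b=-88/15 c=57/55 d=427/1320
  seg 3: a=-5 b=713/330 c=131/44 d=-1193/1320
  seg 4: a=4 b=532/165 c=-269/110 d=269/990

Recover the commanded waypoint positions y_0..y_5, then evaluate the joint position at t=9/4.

y_0=-3 y_1=5 y_2=0 y_3=-5 y_4=4 y_5=-1
S(9/4) = 7357/1760

y_0 = S_0(0) = a_0 = -3
y_1 = S_1(0) = a_1 = 5
y_2 = S_2(0) = a_2 = 0
y_3 = S_3(0) = a_3 = -5
y_4 = S_4(0) = a_4 = 4
y_5 = S_4(3) = -1
t_q=9/4 is in segment 1 (τ=1/4); S_1(τ)=7357/1760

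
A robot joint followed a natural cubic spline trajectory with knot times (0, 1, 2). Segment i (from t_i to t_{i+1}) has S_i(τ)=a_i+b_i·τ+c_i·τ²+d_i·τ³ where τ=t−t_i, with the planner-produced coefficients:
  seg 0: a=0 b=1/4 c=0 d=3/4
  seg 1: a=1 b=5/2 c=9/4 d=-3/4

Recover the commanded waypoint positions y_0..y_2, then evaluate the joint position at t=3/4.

y_0 = S_0(0) = a_0 = 0
y_1 = S_1(0) = a_1 = 1
y_2 = S_1(1) = 5
t_q=3/4 is in segment 0 (τ=3/4); S_0(τ)=129/256

y_0=0 y_1=1 y_2=5
S(3/4) = 129/256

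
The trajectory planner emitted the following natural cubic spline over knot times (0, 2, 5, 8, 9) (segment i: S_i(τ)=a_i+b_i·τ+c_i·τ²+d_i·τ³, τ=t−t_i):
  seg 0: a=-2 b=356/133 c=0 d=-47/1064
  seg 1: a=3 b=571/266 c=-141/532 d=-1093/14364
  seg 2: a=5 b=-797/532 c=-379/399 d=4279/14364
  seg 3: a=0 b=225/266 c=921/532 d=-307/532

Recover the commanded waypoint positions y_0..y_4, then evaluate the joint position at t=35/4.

y_0=-2 y_1=3 y_2=5 y_3=0 y_4=2
S(35/4) = 46467/34048

y_0 = S_0(0) = a_0 = -2
y_1 = S_1(0) = a_1 = 3
y_2 = S_2(0) = a_2 = 5
y_3 = S_3(0) = a_3 = 0
y_4 = S_3(1) = 2
t_q=35/4 is in segment 3 (τ=3/4); S_3(τ)=46467/34048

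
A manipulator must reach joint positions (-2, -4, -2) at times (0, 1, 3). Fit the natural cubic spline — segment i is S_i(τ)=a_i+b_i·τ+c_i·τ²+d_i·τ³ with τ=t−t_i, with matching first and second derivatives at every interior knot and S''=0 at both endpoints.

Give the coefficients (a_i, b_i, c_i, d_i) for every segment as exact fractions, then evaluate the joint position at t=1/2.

  seg 0: a=-2 b=-5/2 c=0 d=1/2
  seg 1: a=-4 b=-1 c=3/2 d=-1/4
S(1/2) = -51/16

Δ: Δ0=-2, Δ1=1
row 1: diag=6, rhs=18; c'=1/3, d'=3
back: M1=3
M: M0=0, M1=3, M2=0
seg 0: a=-2, c=M0/2=0, d=(M1−M0)/(6·1)=1/2, b=Δ0−h0·(2M0+M1)/6=-5/2
seg 1: a=-4, c=M1/2=3/2, d=(M2−M1)/(6·2)=-1/4, b=Δ1−h1·(2M1+M2)/6=-1
t_q=1/2 → seg 0, τ=1/2; S=-2+-5/2·τ+0·τ²+1/2·τ³=-51/16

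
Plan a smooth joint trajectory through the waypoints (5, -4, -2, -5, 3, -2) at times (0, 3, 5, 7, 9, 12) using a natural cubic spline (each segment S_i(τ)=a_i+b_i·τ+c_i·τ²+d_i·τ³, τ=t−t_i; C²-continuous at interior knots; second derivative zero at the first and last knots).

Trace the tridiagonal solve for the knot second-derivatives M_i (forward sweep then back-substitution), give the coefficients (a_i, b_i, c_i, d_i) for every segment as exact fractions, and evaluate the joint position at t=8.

  seg 0: a=5 b=-1555/336 c=0 d=547/3024
  seg 1: a=-4 b=43/168 c=547/336 d=-211/336
  seg 2: a=-2 b=-43/56 c=-719/336 d=149/168
  seg 3: a=-5 b=221/168 c=1069/336 d=-103/112
  seg 4: a=3 b=505/168 c=-785/336 d=785/3024
S(8) = -239/168

Δ: Δ0=-3, Δ1=1, Δ2=-3/2, Δ3=4, Δ4=-5/3
row 1: diag=10, rhs=24; c'=1/5, d'=12/5
row 2: denom=8−2·1/5=38/5; d'=(-15−2·12/5)/(38/5)=-99/38
row 3: denom=8−2·5/19=142/19; d'=(33−2·-99/38)/(142/19)=363/71
row 4: denom=10−2·19/71=672/71; d'=(-34−2·363/71)/(672/71)=-785/168
back: M4=-785/168
back: M3=363/71−19/71·-785/168=1069/168
back: M2=-99/38−5/19·1069/168=-719/168
back: M1=12/5−1/5·-719/168=547/168
M: M0=0, M1=547/168, M2=-719/168, M3=1069/168, M4=-785/168, M5=0
seg 0: a=5, c=M0/2=0, d=(M1−M0)/(6·3)=547/3024, b=Δ0−h0·(2M0+M1)/6=-1555/336
seg 1: a=-4, c=M1/2=547/336, d=(M2−M1)/(6·2)=-211/336, b=Δ1−h1·(2M1+M2)/6=43/168
seg 2: a=-2, c=M2/2=-719/336, d=(M3−M2)/(6·2)=149/168, b=Δ2−h2·(2M2+M3)/6=-43/56
seg 3: a=-5, c=M3/2=1069/336, d=(M4−M3)/(6·2)=-103/112, b=Δ3−h3·(2M3+M4)/6=221/168
seg 4: a=3, c=M4/2=-785/336, d=(M5−M4)/(6·3)=785/3024, b=Δ4−h4·(2M4+M5)/6=505/168
t_q=8 → seg 3, τ=1; S=-5+221/168·τ+1069/336·τ²+-103/112·τ³=-239/168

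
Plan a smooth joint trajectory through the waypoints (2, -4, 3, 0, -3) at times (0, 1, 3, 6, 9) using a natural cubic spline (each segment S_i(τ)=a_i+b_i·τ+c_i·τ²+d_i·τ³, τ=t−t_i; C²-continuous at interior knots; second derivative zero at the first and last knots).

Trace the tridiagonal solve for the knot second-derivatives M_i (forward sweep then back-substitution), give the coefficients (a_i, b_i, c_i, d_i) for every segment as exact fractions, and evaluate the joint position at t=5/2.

Δ: Δ0=-6, Δ1=7/2, Δ2=-1, Δ3=-1
row 1: diag=6, rhs=57; c'=1/3, d'=19/2
row 2: denom=10−2·1/3=28/3; d'=(-27−2·19/2)/(28/3)=-69/14
row 3: denom=12−3·9/28=309/28; d'=(0−3·-69/14)/(309/28)=138/103
back: M3=138/103
back: M2=-69/14−9/28·138/103=-552/103
back: M1=19/2−1/3·-552/103=2325/206
M: M0=0, M1=2325/206, M2=-552/103, M3=138/103, M4=0
seg 0: a=2, c=M0/2=0, d=(M1−M0)/(6·1)=775/412, b=Δ0−h0·(2M0+M1)/6=-3247/412
seg 1: a=-4, c=M1/2=2325/412, d=(M2−M1)/(6·2)=-1143/824, b=Δ1−h1·(2M1+M2)/6=-461/206
seg 2: a=3, c=M2/2=-276/103, d=(M3−M2)/(6·3)=115/309, b=Δ2−h2·(2M2+M3)/6=380/103
seg 3: a=0, c=M3/2=69/103, d=(M4−M3)/(6·3)=-23/309, b=Δ3−h3·(2M3+M4)/6=-241/103
t_q=5/2 → seg 1, τ=3/2; S=-4+-461/206·τ+2325/412·τ²+-1143/824·τ³=4343/6592

  seg 0: a=2 b=-3247/412 c=0 d=775/412
  seg 1: a=-4 b=-461/206 c=2325/412 d=-1143/824
  seg 2: a=3 b=380/103 c=-276/103 d=115/309
  seg 3: a=0 b=-241/103 c=69/103 d=-23/309
S(5/2) = 4343/6592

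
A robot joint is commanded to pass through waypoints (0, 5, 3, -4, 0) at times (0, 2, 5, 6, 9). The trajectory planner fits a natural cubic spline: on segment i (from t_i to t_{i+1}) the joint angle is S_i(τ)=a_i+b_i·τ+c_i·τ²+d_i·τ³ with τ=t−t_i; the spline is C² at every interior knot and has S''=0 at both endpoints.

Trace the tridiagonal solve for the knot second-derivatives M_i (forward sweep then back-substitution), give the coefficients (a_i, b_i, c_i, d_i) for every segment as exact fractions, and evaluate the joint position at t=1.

Δ: Δ0=5/2, Δ1=-2/3, Δ2=-7, Δ3=4/3
row 1: diag=10, rhs=-19; c'=3/10, d'=-19/10
row 2: denom=8−3·3/10=71/10; d'=(-38−3·-19/10)/(71/10)=-323/71
row 3: denom=8−1·10/71=558/71; d'=(50−1·-323/71)/(558/71)=1291/186
back: M3=1291/186
back: M2=-323/71−10/71·1291/186=-514/93
back: M1=-19/10−3/10·-514/93=-15/62
M: M0=0, M1=-15/62, M2=-514/93, M3=1291/186, M4=0
seg 0: a=0, c=M0/2=0, d=(M1−M0)/(6·2)=-5/248, b=Δ0−h0·(2M0+M1)/6=80/31
seg 1: a=5, c=M1/2=-15/124, d=(M2−M1)/(6·3)=-983/3348, b=Δ1−h1·(2M1+M2)/6=145/62
seg 2: a=3, c=M2/2=-257/93, d=(M3−M2)/(6·1)=773/372, b=Δ2−h2·(2M2+M3)/6=-783/124
seg 3: a=-4, c=M3/2=1291/372, d=(M4−M3)/(6·3)=-1291/3348, b=Δ3−h3·(2M3+M4)/6=-1043/186
t_q=1 → seg 0, τ=1; S=0+80/31·τ+0·τ²+-5/248·τ³=635/248

  seg 0: a=0 b=80/31 c=0 d=-5/248
  seg 1: a=5 b=145/62 c=-15/124 d=-983/3348
  seg 2: a=3 b=-783/124 c=-257/93 d=773/372
  seg 3: a=-4 b=-1043/186 c=1291/372 d=-1291/3348
S(1) = 635/248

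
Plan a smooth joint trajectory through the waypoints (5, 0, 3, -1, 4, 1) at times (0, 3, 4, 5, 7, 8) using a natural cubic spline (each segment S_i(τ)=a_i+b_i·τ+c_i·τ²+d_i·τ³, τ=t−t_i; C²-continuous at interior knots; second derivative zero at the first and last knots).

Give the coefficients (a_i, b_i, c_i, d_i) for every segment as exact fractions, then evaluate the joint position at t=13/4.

  seg 0: a=5 b=-6155/1416 c=0 d=1265/4248
  seg 1: a=0 b=2615/708 c=1265/472 d=-4777/1416
  seg 2: a=3 b=-1511/1416 c=-439/59 d=6383/1416
  seg 3: a=-1 b=-1717/708 c=2871/472 d=-2563/1416
  seg 4: a=4 b=131/708 c=-2255/472 d=2255/1416
S(13/4) = 31361/30208

Δ: Δ0=-5/3, Δ1=3, Δ2=-4, Δ3=5/2, Δ4=-3
row 1: diag=8, rhs=28; c'=1/8, d'=7/2
row 2: denom=4−1·1/8=31/8; d'=(-42−1·7/2)/(31/8)=-364/31
row 3: denom=6−1·8/31=178/31; d'=(39−1·-364/31)/(178/31)=1573/178
row 4: denom=6−2·31/89=472/89; d'=(-33−2·1573/178)/(472/89)=-2255/236
back: M4=-2255/236
back: M3=1573/178−31/89·-2255/236=2871/236
back: M2=-364/31−8/31·2871/236=-878/59
back: M1=7/2−1/8·-878/59=1265/236
M: M0=0, M1=1265/236, M2=-878/59, M3=2871/236, M4=-2255/236, M5=0
seg 0: a=5, c=M0/2=0, d=(M1−M0)/(6·3)=1265/4248, b=Δ0−h0·(2M0+M1)/6=-6155/1416
seg 1: a=0, c=M1/2=1265/472, d=(M2−M1)/(6·1)=-4777/1416, b=Δ1−h1·(2M1+M2)/6=2615/708
seg 2: a=3, c=M2/2=-439/59, d=(M3−M2)/(6·1)=6383/1416, b=Δ2−h2·(2M2+M3)/6=-1511/1416
seg 3: a=-1, c=M3/2=2871/472, d=(M4−M3)/(6·2)=-2563/1416, b=Δ3−h3·(2M3+M4)/6=-1717/708
seg 4: a=4, c=M4/2=-2255/472, d=(M5−M4)/(6·1)=2255/1416, b=Δ4−h4·(2M4+M5)/6=131/708
t_q=13/4 → seg 1, τ=1/4; S=0+2615/708·τ+1265/472·τ²+-4777/1416·τ³=31361/30208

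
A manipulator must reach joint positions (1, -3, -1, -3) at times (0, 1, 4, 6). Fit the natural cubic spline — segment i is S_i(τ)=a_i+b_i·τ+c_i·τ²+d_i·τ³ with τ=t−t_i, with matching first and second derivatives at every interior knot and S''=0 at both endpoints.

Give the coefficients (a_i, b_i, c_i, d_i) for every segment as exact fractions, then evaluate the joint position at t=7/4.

Δ: Δ0=-4, Δ1=2/3, Δ2=-1
row 1: diag=8, rhs=28; c'=3/8, d'=7/2
row 2: denom=10−3·3/8=71/8; d'=(-10−3·7/2)/(71/8)=-164/71
back: M2=-164/71
back: M1=7/2−3/8·-164/71=310/71
M: M0=0, M1=310/71, M2=-164/71, M3=0
seg 0: a=1, c=M0/2=0, d=(M1−M0)/(6·1)=155/213, b=Δ0−h0·(2M0+M1)/6=-1007/213
seg 1: a=-3, c=M1/2=155/71, d=(M2−M1)/(6·3)=-79/213, b=Δ1−h1·(2M1+M2)/6=-542/213
seg 2: a=-1, c=M2/2=-82/71, d=(M3−M2)/(6·2)=41/213, b=Δ2−h2·(2M2+M3)/6=115/213
t_q=7/4 → seg 1, τ=3/4; S=-3+-542/213·τ+155/71·τ²+-79/213·τ³=-17435/4544

  seg 0: a=1 b=-1007/213 c=0 d=155/213
  seg 1: a=-3 b=-542/213 c=155/71 d=-79/213
  seg 2: a=-1 b=115/213 c=-82/71 d=41/213
S(7/4) = -17435/4544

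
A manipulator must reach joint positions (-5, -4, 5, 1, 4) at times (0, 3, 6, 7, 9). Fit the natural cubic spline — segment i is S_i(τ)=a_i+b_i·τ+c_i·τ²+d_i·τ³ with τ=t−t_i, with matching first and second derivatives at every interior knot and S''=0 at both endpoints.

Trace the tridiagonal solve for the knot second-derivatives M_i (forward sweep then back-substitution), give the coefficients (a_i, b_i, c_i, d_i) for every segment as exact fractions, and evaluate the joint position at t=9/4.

  seg 0: a=-5 b=-1267/1020 c=0 d=1607/9180
  seg 1: a=-4 b=1777/510 c=1607/1020 d=-1063/1836
  seg 2: a=5 b=-2749/1020 c=-309/85 d=2377/1020
  seg 3: a=1 b=-1517/510 c=1141/340 d=-1141/2040
S(9/4) = -126227/21760

Δ: Δ0=1/3, Δ1=3, Δ2=-4, Δ3=3/2
row 1: diag=12, rhs=16; c'=1/4, d'=4/3
row 2: denom=8−3·1/4=29/4; d'=(-42−3·4/3)/(29/4)=-184/29
row 3: denom=6−1·4/29=170/29; d'=(33−1·-184/29)/(170/29)=1141/170
back: M3=1141/170
back: M2=-184/29−4/29·1141/170=-618/85
back: M1=4/3−1/4·-618/85=1607/510
M: M0=0, M1=1607/510, M2=-618/85, M3=1141/170, M4=0
seg 0: a=-5, c=M0/2=0, d=(M1−M0)/(6·3)=1607/9180, b=Δ0−h0·(2M0+M1)/6=-1267/1020
seg 1: a=-4, c=M1/2=1607/1020, d=(M2−M1)/(6·3)=-1063/1836, b=Δ1−h1·(2M1+M2)/6=1777/510
seg 2: a=5, c=M2/2=-309/85, d=(M3−M2)/(6·1)=2377/1020, b=Δ2−h2·(2M2+M3)/6=-2749/1020
seg 3: a=1, c=M3/2=1141/340, d=(M4−M3)/(6·2)=-1141/2040, b=Δ3−h3·(2M3+M4)/6=-1517/510
t_q=9/4 → seg 0, τ=9/4; S=-5+-1267/1020·τ+0·τ²+1607/9180·τ³=-126227/21760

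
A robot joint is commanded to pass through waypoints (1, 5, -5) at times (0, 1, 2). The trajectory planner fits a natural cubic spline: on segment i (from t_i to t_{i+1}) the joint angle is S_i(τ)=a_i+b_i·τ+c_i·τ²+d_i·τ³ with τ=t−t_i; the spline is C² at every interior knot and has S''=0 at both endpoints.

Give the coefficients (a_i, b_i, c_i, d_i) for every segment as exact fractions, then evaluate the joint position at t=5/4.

Δ: Δ0=4, Δ1=-10
row 1: diag=4, rhs=-84; c'=1/4, d'=-21
back: M1=-21
M: M0=0, M1=-21, M2=0
seg 0: a=1, c=M0/2=0, d=(M1−M0)/(6·1)=-7/2, b=Δ0−h0·(2M0+M1)/6=15/2
seg 1: a=5, c=M1/2=-21/2, d=(M2−M1)/(6·1)=7/2, b=Δ1−h1·(2M1+M2)/6=-3
t_q=5/4 → seg 1, τ=1/4; S=5+-3·τ+-21/2·τ²+7/2·τ³=467/128

  seg 0: a=1 b=15/2 c=0 d=-7/2
  seg 1: a=5 b=-3 c=-21/2 d=7/2
S(5/4) = 467/128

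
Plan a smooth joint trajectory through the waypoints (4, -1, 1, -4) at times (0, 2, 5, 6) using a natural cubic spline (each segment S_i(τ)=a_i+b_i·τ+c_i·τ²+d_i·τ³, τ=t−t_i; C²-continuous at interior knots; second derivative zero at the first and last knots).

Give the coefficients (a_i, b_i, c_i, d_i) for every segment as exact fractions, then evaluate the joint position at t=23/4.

Δ: Δ0=-5/2, Δ1=2/3, Δ2=-5
row 1: diag=10, rhs=19; c'=3/10, d'=19/10
row 2: denom=8−3·3/10=71/10; d'=(-34−3·19/10)/(71/10)=-397/71
back: M2=-397/71
back: M1=19/10−3/10·-397/71=254/71
M: M0=0, M1=254/71, M2=-397/71, M3=0
seg 0: a=4, c=M0/2=0, d=(M1−M0)/(6·2)=127/426, b=Δ0−h0·(2M0+M1)/6=-1573/426
seg 1: a=-1, c=M1/2=127/71, d=(M2−M1)/(6·3)=-217/426, b=Δ1−h1·(2M1+M2)/6=-49/426
seg 2: a=1, c=M2/2=-397/142, d=(M3−M2)/(6·1)=397/426, b=Δ2−h2·(2M2+M3)/6=-668/213
t_q=23/4 → seg 2, τ=3/4; S=1+-668/213·τ+-397/142·τ²+397/426·τ³=-23007/9088

  seg 0: a=4 b=-1573/426 c=0 d=127/426
  seg 1: a=-1 b=-49/426 c=127/71 d=-217/426
  seg 2: a=1 b=-668/213 c=-397/142 d=397/426
S(23/4) = -23007/9088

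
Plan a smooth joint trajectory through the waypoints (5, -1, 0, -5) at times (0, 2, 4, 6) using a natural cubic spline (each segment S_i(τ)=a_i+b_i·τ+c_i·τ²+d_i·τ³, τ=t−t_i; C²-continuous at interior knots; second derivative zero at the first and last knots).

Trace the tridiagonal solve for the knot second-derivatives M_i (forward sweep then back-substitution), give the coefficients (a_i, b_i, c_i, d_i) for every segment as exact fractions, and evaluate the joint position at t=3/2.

  seg 0: a=5 b=-62/15 c=0 d=17/60
  seg 1: a=-1 b=-11/15 c=17/10 d=-13/24
  seg 2: a=0 b=-13/30 c=-31/20 d=31/120
S(3/2) = -39/160

Δ: Δ0=-3, Δ1=1/2, Δ2=-5/2
row 1: diag=8, rhs=21; c'=1/4, d'=21/8
row 2: denom=8−2·1/4=15/2; d'=(-18−2·21/8)/(15/2)=-31/10
back: M2=-31/10
back: M1=21/8−1/4·-31/10=17/5
M: M0=0, M1=17/5, M2=-31/10, M3=0
seg 0: a=5, c=M0/2=0, d=(M1−M0)/(6·2)=17/60, b=Δ0−h0·(2M0+M1)/6=-62/15
seg 1: a=-1, c=M1/2=17/10, d=(M2−M1)/(6·2)=-13/24, b=Δ1−h1·(2M1+M2)/6=-11/15
seg 2: a=0, c=M2/2=-31/20, d=(M3−M2)/(6·2)=31/120, b=Δ2−h2·(2M2+M3)/6=-13/30
t_q=3/2 → seg 0, τ=3/2; S=5+-62/15·τ+0·τ²+17/60·τ³=-39/160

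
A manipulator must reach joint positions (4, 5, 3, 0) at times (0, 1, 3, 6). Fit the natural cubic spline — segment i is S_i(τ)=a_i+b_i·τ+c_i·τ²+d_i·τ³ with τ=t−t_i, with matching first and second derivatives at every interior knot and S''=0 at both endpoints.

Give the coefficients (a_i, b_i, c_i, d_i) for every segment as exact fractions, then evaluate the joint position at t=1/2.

Δ: Δ0=1, Δ1=-1, Δ2=-1
row 1: diag=6, rhs=-12; c'=1/3, d'=-2
row 2: denom=10−2·1/3=28/3; d'=(0−2·-2)/(28/3)=3/7
back: M2=3/7
back: M1=-2−1/3·3/7=-15/7
M: M0=0, M1=-15/7, M2=3/7, M3=0
seg 0: a=4, c=M0/2=0, d=(M1−M0)/(6·1)=-5/14, b=Δ0−h0·(2M0+M1)/6=19/14
seg 1: a=5, c=M1/2=-15/14, d=(M2−M1)/(6·2)=3/14, b=Δ1−h1·(2M1+M2)/6=2/7
seg 2: a=3, c=M2/2=3/14, d=(M3−M2)/(6·3)=-1/42, b=Δ2−h2·(2M2+M3)/6=-10/7
t_q=1/2 → seg 0, τ=1/2; S=4+19/14·τ+0·τ²+-5/14·τ³=519/112

  seg 0: a=4 b=19/14 c=0 d=-5/14
  seg 1: a=5 b=2/7 c=-15/14 d=3/14
  seg 2: a=3 b=-10/7 c=3/14 d=-1/42
S(1/2) = 519/112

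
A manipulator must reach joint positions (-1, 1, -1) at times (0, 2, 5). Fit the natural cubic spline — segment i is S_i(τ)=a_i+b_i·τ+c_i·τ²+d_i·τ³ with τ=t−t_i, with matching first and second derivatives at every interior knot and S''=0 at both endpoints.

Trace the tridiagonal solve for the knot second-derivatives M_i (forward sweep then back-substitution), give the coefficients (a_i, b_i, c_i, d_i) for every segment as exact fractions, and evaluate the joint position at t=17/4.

Δ: Δ0=1, Δ1=-2/3
row 1: diag=10, rhs=-10; c'=3/10, d'=-1
back: M1=-1
M: M0=0, M1=-1, M2=0
seg 0: a=-1, c=M0/2=0, d=(M1−M0)/(6·2)=-1/12, b=Δ0−h0·(2M0+M1)/6=4/3
seg 1: a=1, c=M1/2=-1/2, d=(M2−M1)/(6·3)=1/18, b=Δ1−h1·(2M1+M2)/6=1/3
t_q=17/4 → seg 1, τ=9/4; S=1+1/3·τ+-1/2·τ²+1/18·τ³=-19/128

  seg 0: a=-1 b=4/3 c=0 d=-1/12
  seg 1: a=1 b=1/3 c=-1/2 d=1/18
S(17/4) = -19/128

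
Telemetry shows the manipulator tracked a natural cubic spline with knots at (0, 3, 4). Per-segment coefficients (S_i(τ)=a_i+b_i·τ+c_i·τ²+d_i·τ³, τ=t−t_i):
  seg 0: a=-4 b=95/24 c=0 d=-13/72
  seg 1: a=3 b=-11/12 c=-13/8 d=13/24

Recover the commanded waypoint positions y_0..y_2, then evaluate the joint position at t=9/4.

y_0=-4 y_1=3 y_2=1
S(9/4) = 1459/512

y_0 = S_0(0) = a_0 = -4
y_1 = S_1(0) = a_1 = 3
y_2 = S_1(1) = 1
t_q=9/4 is in segment 0 (τ=9/4); S_0(τ)=1459/512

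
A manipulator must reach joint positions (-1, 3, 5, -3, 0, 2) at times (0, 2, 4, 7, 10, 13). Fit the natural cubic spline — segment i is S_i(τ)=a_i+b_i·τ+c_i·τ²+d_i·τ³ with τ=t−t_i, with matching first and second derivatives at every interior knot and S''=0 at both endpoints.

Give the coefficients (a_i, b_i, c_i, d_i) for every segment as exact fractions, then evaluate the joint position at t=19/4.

Δ: Δ0=2, Δ1=1, Δ2=-8/3, Δ3=1, Δ4=2/3
row 1: diag=8, rhs=-6; c'=1/4, d'=-3/4
row 2: denom=10−2·1/4=19/2; d'=(-22−2·-3/4)/(19/2)=-41/19
row 3: denom=12−3·6/19=210/19; d'=(22−3·-41/19)/(210/19)=541/210
row 4: denom=12−3·19/70=783/70; d'=(-2−3·541/210)/(783/70)=-227/261
back: M4=-227/261
back: M3=541/210−19/70·-227/261=734/261
back: M2=-41/19−6/19·734/261=-265/87
back: M1=-3/4−1/4·-265/87=1/87
M: M0=0, M1=1/87, M2=-265/87, M3=734/261, M4=-227/261, M5=0
seg 0: a=-1, c=M0/2=0, d=(M1−M0)/(6·2)=1/1044, b=Δ0−h0·(2M0+M1)/6=521/261
seg 1: a=3, c=M1/2=1/174, d=(M2−M1)/(6·2)=-133/522, b=Δ1−h1·(2M1+M2)/6=524/261
seg 2: a=5, c=M2/2=-265/174, d=(M3−M2)/(6·3)=1529/4698, b=Δ2−h2·(2M2+M3)/6=-268/261
seg 3: a=-3, c=M3/2=367/261, d=(M4−M3)/(6·3)=-961/4698, b=Δ3−h3·(2M3+M4)/6=-719/522
seg 4: a=0, c=M4/2=-227/522, d=(M5−M4)/(6·3)=227/4698, b=Δ4−h4·(2M4+M5)/6=401/261
t_q=19/4 → seg 2, τ=3/4; S=5+-268/261·τ+-265/174·τ²+1529/4698·τ³=13031/3712

  seg 0: a=-1 b=521/261 c=0 d=1/1044
  seg 1: a=3 b=524/261 c=1/174 d=-133/522
  seg 2: a=5 b=-268/261 c=-265/174 d=1529/4698
  seg 3: a=-3 b=-719/522 c=367/261 d=-961/4698
  seg 4: a=0 b=401/261 c=-227/522 d=227/4698
S(19/4) = 13031/3712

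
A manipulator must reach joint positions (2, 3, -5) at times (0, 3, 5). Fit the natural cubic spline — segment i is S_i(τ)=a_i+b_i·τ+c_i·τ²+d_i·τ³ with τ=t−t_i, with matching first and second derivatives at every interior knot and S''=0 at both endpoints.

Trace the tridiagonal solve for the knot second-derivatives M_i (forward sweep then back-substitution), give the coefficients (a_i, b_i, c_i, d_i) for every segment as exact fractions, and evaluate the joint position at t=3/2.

Δ: Δ0=1/3, Δ1=-4
row 1: diag=10, rhs=-26; c'=1/5, d'=-13/5
back: M1=-13/5
M: M0=0, M1=-13/5, M2=0
seg 0: a=2, c=M0/2=0, d=(M1−M0)/(6·3)=-13/90, b=Δ0−h0·(2M0+M1)/6=49/30
seg 1: a=3, c=M1/2=-13/10, d=(M2−M1)/(6·2)=13/60, b=Δ1−h1·(2M1+M2)/6=-34/15
t_q=3/2 → seg 0, τ=3/2; S=2+49/30·τ+0·τ²+-13/90·τ³=317/80

  seg 0: a=2 b=49/30 c=0 d=-13/90
  seg 1: a=3 b=-34/15 c=-13/10 d=13/60
S(3/2) = 317/80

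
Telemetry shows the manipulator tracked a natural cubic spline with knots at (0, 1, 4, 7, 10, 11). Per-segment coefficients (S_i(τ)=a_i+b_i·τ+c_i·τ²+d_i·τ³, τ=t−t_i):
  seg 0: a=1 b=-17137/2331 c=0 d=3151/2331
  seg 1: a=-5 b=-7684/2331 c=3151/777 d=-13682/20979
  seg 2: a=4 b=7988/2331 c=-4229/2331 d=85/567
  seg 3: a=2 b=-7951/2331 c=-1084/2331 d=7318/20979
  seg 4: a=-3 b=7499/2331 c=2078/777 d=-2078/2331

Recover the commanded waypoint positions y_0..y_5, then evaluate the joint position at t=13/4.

y_0 = S_0(0) = a_0 = 1
y_1 = S_1(0) = a_1 = -5
y_2 = S_2(0) = a_2 = 4
y_3 = S_3(0) = a_3 = 2
y_4 = S_4(0) = a_4 = -3
y_5 = S_4(1) = 2
t_q=13/4 is in segment 1 (τ=9/4); S_1(τ)=5673/8288

y_0=1 y_1=-5 y_2=4 y_3=2 y_4=-3 y_5=2
S(13/4) = 5673/8288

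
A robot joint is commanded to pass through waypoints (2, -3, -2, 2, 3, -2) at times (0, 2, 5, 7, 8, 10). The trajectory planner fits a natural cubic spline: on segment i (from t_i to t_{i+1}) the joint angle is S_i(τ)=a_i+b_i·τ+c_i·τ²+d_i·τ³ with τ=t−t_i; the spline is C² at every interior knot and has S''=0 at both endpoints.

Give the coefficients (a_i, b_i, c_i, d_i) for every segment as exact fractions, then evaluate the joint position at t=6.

Δ: Δ0=-5/2, Δ1=1/3, Δ2=2, Δ3=1, Δ4=-5/2
row 1: diag=10, rhs=17; c'=3/10, d'=17/10
row 2: denom=10−3·3/10=91/10; d'=(10−3·17/10)/(91/10)=7/13
row 3: denom=6−2·20/91=506/91; d'=(-6−2·7/13)/(506/91)=-14/11
row 4: denom=6−1·91/506=2945/506; d'=(-21−1·-14/11)/(2945/506)=-322/95
back: M4=-322/95
back: M3=-14/11−91/506·-322/95=-63/95
back: M2=7/13−20/91·-63/95=13/19
back: M1=17/10−3/10·13/19=142/95
M: M0=0, M1=142/95, M2=13/19, M3=-63/95, M4=-322/95, M5=0
seg 0: a=2, c=M0/2=0, d=(M1−M0)/(6·2)=71/570, b=Δ0−h0·(2M0+M1)/6=-1709/570
seg 1: a=-3, c=M1/2=71/95, d=(M2−M1)/(6·3)=-77/1710, b=Δ1−h1·(2M1+M2)/6=-857/570
seg 2: a=-2, c=M2/2=13/38, d=(M3−M2)/(6·2)=-32/285, b=Δ2−h2·(2M2+M3)/6=503/285
seg 3: a=2, c=M3/2=-63/190, d=(M4−M3)/(6·1)=-259/570, b=Δ3−h3·(2M3+M4)/6=509/285
seg 4: a=3, c=M4/2=-161/95, d=(M5−M4)/(6·2)=161/570, b=Δ4−h4·(2M4+M5)/6=-137/570
t_q=6 → seg 2, τ=1; S=-2+503/285·τ+13/38·τ²+-32/285·τ³=-1/190

  seg 0: a=2 b=-1709/570 c=0 d=71/570
  seg 1: a=-3 b=-857/570 c=71/95 d=-77/1710
  seg 2: a=-2 b=503/285 c=13/38 d=-32/285
  seg 3: a=2 b=509/285 c=-63/190 d=-259/570
  seg 4: a=3 b=-137/570 c=-161/95 d=161/570
S(6) = -1/190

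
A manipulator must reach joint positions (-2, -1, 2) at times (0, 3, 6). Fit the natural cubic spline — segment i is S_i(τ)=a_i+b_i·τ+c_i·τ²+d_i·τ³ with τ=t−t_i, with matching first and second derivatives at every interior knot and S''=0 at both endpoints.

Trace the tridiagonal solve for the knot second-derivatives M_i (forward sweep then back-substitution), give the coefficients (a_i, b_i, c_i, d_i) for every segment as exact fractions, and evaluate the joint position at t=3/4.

  seg 0: a=-2 b=1/6 c=0 d=1/54
  seg 1: a=-1 b=2/3 c=1/6 d=-1/54
S(3/4) = -239/128

Δ: Δ0=1/3, Δ1=1
row 1: diag=12, rhs=4; c'=1/4, d'=1/3
back: M1=1/3
M: M0=0, M1=1/3, M2=0
seg 0: a=-2, c=M0/2=0, d=(M1−M0)/(6·3)=1/54, b=Δ0−h0·(2M0+M1)/6=1/6
seg 1: a=-1, c=M1/2=1/6, d=(M2−M1)/(6·3)=-1/54, b=Δ1−h1·(2M1+M2)/6=2/3
t_q=3/4 → seg 0, τ=3/4; S=-2+1/6·τ+0·τ²+1/54·τ³=-239/128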